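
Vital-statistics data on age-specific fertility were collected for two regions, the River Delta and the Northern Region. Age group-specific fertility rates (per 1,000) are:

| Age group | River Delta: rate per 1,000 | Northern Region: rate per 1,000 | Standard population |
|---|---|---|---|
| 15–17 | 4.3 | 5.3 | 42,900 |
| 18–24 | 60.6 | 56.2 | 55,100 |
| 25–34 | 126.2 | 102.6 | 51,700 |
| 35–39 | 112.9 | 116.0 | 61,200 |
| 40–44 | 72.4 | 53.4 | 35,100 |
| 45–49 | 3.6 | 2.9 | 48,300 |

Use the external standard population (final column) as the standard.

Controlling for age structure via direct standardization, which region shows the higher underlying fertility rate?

Standard total = 294,300; weights = 0.1458, 0.1872, 0.1757, 0.2080, 0.1193, 0.1641.
The River Delta: 0.1458×4.3 + 0.1872×60.6 + 0.1757×126.2 + 0.2080×112.9 + 0.1193×72.4 + 0.1641×3.6 = 66.8456 per 1,000.
The Northern Region: 0.1458×5.3 + 0.1872×56.2 + 0.1757×102.6 + 0.2080×116.0 + 0.1193×53.4 + 0.1641×2.9 = 60.2855 per 1,000.

River Delta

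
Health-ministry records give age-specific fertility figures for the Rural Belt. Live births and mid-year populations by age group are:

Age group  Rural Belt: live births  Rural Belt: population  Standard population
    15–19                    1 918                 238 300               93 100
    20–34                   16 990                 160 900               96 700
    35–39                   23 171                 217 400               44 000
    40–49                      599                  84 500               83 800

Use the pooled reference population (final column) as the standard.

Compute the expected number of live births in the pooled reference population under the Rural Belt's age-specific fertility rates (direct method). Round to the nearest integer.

16244

Age-specific rates per 1 000 for the Rural Belt: 8.049, 105.594, 106.582, 7.089.
Expected live births = Σ (standard pop × age-specific rate ÷ 1 000)
= 93 100×8.049/1 000 + 96 700×105.594/1 000 + 44 000×106.582/1 000 + 83 800×7.089/1 000
= 749.33 + 10210.89 + 4689.62 + 594.04 = 16243.89.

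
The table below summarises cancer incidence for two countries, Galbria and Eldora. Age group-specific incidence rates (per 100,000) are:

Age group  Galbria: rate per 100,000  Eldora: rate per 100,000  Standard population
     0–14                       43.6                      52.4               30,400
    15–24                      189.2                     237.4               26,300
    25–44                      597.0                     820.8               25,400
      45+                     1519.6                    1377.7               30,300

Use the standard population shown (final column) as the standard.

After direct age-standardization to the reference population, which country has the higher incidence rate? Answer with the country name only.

Standard total = 112,400; weights = 0.2705, 0.2340, 0.2260, 0.2696.
Galbria: 0.2705×43.6 + 0.2340×189.2 + 0.2260×597.0 + 0.2696×1519.6 = 600.6146 per 100,000.
Eldora: 0.2705×52.4 + 0.2340×237.4 + 0.2260×820.8 + 0.2696×1377.7 = 626.5944 per 100,000.

Eldora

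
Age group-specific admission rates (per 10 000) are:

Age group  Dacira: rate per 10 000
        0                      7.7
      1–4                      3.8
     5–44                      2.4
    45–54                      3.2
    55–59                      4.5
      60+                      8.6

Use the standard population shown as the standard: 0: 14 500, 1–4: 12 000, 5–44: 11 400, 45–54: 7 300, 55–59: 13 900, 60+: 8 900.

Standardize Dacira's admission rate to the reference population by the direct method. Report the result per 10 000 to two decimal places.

5.10

Standard total = 68 000; weights = 0.2132, 0.1765, 0.1676, 0.1074, 0.2044, 0.1309.
Standardized rate: 0.2132×7.7 + 0.1765×3.8 + 0.1676×2.4 + 0.1074×3.2 + 0.2044×4.5 + 0.1309×8.6 = 5.1038 per 10 000.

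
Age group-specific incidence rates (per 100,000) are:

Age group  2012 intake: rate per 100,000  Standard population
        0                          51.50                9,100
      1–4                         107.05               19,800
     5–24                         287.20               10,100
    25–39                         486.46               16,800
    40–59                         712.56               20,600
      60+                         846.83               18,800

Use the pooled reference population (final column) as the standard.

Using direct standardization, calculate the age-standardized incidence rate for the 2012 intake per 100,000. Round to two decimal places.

464.92

Standard total = 95,200; weights = 0.0956, 0.2080, 0.1061, 0.1765, 0.2164, 0.1975.
Standardized rate: 0.0956×51.50 + 0.2080×107.05 + 0.1061×287.20 + 0.1765×486.46 + 0.2164×712.56 + 0.1975×846.83 = 464.9226 per 100,000.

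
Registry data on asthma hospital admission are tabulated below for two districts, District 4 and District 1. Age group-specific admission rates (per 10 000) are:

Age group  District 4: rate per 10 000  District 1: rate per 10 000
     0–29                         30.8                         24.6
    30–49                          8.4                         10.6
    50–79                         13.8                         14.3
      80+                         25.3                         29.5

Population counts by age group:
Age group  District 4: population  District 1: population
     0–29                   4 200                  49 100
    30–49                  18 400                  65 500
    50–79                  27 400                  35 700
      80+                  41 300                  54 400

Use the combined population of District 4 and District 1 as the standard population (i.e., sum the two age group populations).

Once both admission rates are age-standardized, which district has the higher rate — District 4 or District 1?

Combined standard total = 296 000; weights = 0.1801, 0.2834, 0.2132, 0.3233.
District 4: 0.1801×30.8 + 0.2834×8.4 + 0.2132×13.8 + 0.3233×25.3 = 19.0486 per 10 000.
District 1: 0.1801×24.6 + 0.2834×10.6 + 0.2132×14.3 + 0.3233×29.5 = 20.0203 per 10 000.

District 1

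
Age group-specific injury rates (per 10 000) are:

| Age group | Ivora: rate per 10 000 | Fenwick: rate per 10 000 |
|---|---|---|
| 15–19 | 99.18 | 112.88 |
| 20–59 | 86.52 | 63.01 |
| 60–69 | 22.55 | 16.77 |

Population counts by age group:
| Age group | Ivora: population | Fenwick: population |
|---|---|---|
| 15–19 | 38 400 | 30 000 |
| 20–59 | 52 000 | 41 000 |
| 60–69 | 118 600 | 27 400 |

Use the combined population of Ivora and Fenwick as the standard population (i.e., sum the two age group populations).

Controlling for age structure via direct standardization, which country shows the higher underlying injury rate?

Combined standard total = 307 400; weights = 0.2225, 0.3025, 0.4750.
Ivora: 0.2225×99.18 + 0.3025×86.52 + 0.4750×22.55 = 58.9544 per 10 000.
Fenwick: 0.2225×112.88 + 0.3025×63.01 + 0.4750×16.77 = 52.1449 per 10 000.
The crude rates (52.55 vs 65.34) would put Fenwick higher, but that reflects its age composition; once standardized to a common age structure, Ivora has the higher underlying rate.

Ivora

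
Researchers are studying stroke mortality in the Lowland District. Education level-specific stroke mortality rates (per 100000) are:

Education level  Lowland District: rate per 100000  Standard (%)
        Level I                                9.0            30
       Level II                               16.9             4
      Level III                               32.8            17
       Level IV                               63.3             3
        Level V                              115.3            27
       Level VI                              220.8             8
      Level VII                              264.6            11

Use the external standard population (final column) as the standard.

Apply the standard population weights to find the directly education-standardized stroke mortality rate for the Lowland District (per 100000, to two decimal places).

88.75

Standard weights: 0.30, 0.04, 0.17, 0.03, 0.27, 0.08, 0.11.
Standardized rate: 0.3000×9.0 + 0.0400×16.9 + 0.1700×32.8 + 0.0300×63.3 + 0.2700×115.3 + 0.0800×220.8 + 0.1100×264.6 = 88.7520 per 100000.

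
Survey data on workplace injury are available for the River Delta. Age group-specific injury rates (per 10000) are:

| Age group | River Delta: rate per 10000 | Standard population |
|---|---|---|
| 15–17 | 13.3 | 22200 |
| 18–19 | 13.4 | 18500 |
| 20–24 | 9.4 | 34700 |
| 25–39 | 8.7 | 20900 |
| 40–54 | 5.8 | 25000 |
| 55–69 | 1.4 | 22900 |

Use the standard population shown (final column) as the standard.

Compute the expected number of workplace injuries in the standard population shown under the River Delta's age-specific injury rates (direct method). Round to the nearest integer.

123

Expected workplace injuries = Σ (standard pop × age-specific rate ÷ 10000)
= 22200×13.3/10000 + 18500×13.4/10000 + 34700×9.4/10000 + 20900×8.7/10000 + 25000×5.8/10000 + 22900×1.4/10000
= 29.53 + 24.79 + 32.62 + 18.18 + 14.50 + 3.21 = 122.82.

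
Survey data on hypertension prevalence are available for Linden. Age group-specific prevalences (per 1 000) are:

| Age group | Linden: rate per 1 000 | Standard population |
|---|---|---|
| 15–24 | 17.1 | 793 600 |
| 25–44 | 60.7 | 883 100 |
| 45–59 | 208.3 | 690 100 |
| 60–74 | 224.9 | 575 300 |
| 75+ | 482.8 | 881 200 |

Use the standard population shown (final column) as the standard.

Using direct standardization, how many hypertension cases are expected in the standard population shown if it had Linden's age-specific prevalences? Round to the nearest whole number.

Expected hypertension cases = Σ (standard pop × age-specific rate ÷ 1 000)
= 793 600×17.1/1 000 + 883 100×60.7/1 000 + 690 100×208.3/1 000 + 575 300×224.9/1 000 + 881 200×482.8/1 000
= 13570.56 + 53604.17 + 143747.83 + 129384.97 + 425443.36 = 765750.89.

765751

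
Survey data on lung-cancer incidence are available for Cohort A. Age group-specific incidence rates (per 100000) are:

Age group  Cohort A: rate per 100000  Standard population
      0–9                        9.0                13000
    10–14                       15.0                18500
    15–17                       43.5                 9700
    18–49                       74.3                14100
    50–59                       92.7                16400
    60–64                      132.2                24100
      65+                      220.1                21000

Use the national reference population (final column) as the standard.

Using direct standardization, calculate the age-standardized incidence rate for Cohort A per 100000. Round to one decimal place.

Standard total = 116800; weights = 0.1113, 0.1584, 0.0830, 0.1207, 0.1404, 0.2063, 0.1798.
Standardized rate: 0.1113×9.0 + 0.1584×15.0 + 0.0830×43.5 + 0.1207×74.3 + 0.1404×92.7 + 0.2063×132.2 + 0.1798×220.1 = 95.8260 per 100000.

95.8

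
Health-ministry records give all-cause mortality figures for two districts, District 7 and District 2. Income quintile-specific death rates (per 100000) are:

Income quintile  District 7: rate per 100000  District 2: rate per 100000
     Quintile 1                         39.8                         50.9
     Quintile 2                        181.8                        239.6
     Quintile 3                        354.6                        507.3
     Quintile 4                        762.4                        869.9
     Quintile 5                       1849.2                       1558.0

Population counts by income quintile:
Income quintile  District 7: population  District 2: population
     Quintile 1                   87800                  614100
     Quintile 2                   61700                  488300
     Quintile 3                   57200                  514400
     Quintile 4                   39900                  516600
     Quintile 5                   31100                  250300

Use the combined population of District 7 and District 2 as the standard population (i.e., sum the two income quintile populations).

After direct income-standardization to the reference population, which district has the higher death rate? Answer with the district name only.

Combined standard total = 2661400; weights = 0.2637, 0.2067, 0.2148, 0.2091, 0.1057.
District 7: 0.2637×39.8 + 0.2067×181.8 + 0.2148×354.6 + 0.2091×762.4 + 0.1057×1849.2 = 479.1672 per 100000.
District 2: 0.2637×50.9 + 0.2067×239.6 + 0.2148×507.3 + 0.2091×869.9 + 0.1057×1558.0 = 518.5241 per 100000.

District 2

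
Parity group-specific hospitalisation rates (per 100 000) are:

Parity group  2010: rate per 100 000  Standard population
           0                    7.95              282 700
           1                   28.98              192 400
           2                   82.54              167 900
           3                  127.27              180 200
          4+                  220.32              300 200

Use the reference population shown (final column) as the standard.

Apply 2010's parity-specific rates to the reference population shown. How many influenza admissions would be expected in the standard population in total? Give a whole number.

Expected influenza admissions = Σ (standard pop × parity-specific rate ÷ 100 000)
= 282 700×7.95/100 000 + 192 400×28.98/100 000 + 167 900×82.54/100 000 + 180 200×127.27/100 000 + 300 200×220.32/100 000
= 22.47 + 55.76 + 138.58 + 229.34 + 661.40 = 1107.56.

1108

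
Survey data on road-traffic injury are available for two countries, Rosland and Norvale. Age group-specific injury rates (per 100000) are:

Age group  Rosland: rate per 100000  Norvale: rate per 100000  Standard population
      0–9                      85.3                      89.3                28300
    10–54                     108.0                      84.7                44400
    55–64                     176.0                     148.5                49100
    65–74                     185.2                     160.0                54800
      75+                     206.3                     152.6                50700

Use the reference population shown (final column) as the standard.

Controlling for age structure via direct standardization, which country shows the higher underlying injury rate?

Rosland

Standard total = 227300; weights = 0.1245, 0.1953, 0.2160, 0.2411, 0.2231.
Rosland: 0.1245×85.3 + 0.1953×108.0 + 0.2160×176.0 + 0.2411×185.2 + 0.2231×206.3 = 160.4011 per 100000.
Norvale: 0.1245×89.3 + 0.1953×84.7 + 0.2160×148.5 + 0.2411×160.0 + 0.2231×152.6 = 132.3539 per 100000.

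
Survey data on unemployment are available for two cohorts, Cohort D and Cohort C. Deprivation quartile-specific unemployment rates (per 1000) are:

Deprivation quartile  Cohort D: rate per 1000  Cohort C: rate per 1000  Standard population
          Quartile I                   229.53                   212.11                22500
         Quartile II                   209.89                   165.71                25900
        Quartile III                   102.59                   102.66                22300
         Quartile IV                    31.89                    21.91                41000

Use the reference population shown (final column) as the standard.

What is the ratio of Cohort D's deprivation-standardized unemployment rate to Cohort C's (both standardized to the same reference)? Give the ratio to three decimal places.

1.159

Standard total = 111700; weights = 0.2014, 0.2319, 0.1996, 0.3671.
Cohort D: 0.2014×229.53 + 0.2319×209.89 + 0.1996×102.59 + 0.3671×31.89 = 127.0888 per 1000.
Cohort C: 0.2014×212.11 + 0.2319×165.71 + 0.1996×102.66 + 0.3671×21.91 = 109.6866 per 1000.
Ratio = 127.0888 ÷ 109.6866 = 1.15865.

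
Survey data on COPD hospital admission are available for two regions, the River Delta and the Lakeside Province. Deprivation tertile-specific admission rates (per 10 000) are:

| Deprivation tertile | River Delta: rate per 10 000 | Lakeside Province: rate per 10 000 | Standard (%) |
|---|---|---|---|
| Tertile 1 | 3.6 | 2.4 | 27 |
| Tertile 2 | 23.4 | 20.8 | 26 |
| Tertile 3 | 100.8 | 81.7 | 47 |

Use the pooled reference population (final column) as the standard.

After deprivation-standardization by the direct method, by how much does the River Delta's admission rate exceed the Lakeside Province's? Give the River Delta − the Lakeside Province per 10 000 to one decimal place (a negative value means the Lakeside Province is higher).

10.0

Standard weights: 0.27, 0.26, 0.47.
The River Delta: 0.2700×3.6 + 0.2600×23.4 + 0.4700×100.8 = 54.4320 per 10 000.
The Lakeside Province: 0.2700×2.4 + 0.2600×20.8 + 0.4700×81.7 = 44.4550 per 10 000.
Difference = 54.4320 − 44.4550 = 9.9770.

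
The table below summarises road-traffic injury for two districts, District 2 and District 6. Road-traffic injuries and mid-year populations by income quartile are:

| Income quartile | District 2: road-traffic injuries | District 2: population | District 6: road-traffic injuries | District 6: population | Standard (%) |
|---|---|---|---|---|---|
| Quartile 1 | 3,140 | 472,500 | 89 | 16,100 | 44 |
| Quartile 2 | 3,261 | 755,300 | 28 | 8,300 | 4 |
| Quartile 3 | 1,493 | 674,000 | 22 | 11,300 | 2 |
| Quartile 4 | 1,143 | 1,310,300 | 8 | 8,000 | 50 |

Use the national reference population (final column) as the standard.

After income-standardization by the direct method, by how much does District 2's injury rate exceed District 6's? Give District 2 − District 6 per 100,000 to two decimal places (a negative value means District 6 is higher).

Income-specific rates per 100,000 for District 2: 664.55, 431.75, 221.51, 87.23.
For District 6: 552.80, 337.35, 194.69, 100.00.
Standard weights: 0.44, 0.04, 0.02, 0.50.
District 2: 0.4400×664.55 + 0.0400×431.75 + 0.0200×221.51 + 0.5000×87.23 = 357.7183 per 100,000.
District 6: 0.4400×552.80 + 0.0400×337.35 + 0.0200×194.69 + 0.5000×100.00 = 310.6176 per 100,000.
Difference = 357.7183 − 310.6176 = 47.1007.

47.10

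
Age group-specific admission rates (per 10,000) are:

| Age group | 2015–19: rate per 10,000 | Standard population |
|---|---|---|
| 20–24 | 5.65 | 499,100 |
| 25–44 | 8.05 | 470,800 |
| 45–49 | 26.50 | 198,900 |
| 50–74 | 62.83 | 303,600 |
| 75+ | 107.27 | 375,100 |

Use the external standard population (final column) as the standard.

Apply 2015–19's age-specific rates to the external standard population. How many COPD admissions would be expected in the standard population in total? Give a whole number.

7119

Expected COPD admissions = Σ (standard pop × age-specific rate ÷ 10,000)
= 499,100×5.65/10,000 + 470,800×8.05/10,000 + 198,900×26.50/10,000 + 303,600×62.83/10,000 + 375,100×107.27/10,000
= 281.99 + 378.99 + 527.09 + 1907.52 + 4023.70 = 7119.29.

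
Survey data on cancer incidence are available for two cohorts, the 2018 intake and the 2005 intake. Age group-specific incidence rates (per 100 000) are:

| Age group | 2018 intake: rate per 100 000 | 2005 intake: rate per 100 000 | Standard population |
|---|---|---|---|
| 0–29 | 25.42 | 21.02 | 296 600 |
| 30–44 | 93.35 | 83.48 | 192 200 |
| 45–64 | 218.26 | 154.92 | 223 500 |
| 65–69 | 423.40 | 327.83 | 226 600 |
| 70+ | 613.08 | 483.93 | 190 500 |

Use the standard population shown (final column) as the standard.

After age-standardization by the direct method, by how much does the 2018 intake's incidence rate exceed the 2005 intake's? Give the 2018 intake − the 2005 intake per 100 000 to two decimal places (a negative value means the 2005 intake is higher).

Standard total = 1 129 400; weights = 0.2626, 0.1702, 0.1979, 0.2006, 0.1687.
The 2018 intake: 0.2626×25.42 + 0.1702×93.35 + 0.1979×218.26 + 0.2006×423.40 + 0.1687×613.08 = 254.1143 per 100 000.
The 2005 intake: 0.2626×21.02 + 0.1702×83.48 + 0.1979×154.92 + 0.2006×327.83 + 0.1687×483.93 = 197.7855 per 100 000.
Difference = 254.1143 − 197.7855 = 56.3288.

56.33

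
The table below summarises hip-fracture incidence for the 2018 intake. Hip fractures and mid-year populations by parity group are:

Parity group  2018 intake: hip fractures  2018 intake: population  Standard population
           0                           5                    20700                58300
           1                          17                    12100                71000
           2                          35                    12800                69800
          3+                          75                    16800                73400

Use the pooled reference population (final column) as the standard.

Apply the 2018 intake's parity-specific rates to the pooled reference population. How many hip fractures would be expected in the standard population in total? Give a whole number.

Parity-specific rates per 100000 for the 2018 intake: 24.15, 140.50, 273.44, 446.43.
Expected hip fractures = Σ (standard pop × parity-specific rate ÷ 100000)
= 58300×24.15/100000 + 71000×140.50/100000 + 69800×273.44/100000 + 73400×446.43/100000
= 14.08 + 99.75 + 190.86 + 327.68 = 632.37.

632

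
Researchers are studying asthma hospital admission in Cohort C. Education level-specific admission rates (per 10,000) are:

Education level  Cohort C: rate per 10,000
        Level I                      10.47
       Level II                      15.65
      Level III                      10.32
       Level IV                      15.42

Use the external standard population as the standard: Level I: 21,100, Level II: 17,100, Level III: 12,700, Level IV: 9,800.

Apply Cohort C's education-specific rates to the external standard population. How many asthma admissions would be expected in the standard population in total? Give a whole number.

77

Expected asthma admissions = Σ (standard pop × education-specific rate ÷ 10,000)
= 21,100×10.47/10,000 + 17,100×15.65/10,000 + 12,700×10.32/10,000 + 9,800×15.42/10,000
= 22.09 + 26.76 + 13.11 + 15.11 = 77.07.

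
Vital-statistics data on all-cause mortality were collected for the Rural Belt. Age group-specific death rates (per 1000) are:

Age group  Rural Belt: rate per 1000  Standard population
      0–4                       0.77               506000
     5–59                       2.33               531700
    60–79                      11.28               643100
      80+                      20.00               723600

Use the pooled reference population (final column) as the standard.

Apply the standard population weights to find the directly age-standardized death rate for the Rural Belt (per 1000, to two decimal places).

9.71

Standard total = 2404400; weights = 0.2104, 0.2211, 0.2675, 0.3009.
Standardized rate: 0.2104×0.77 + 0.2211×2.33 + 0.2675×11.28 + 0.3009×20.00 = 9.7133 per 1000.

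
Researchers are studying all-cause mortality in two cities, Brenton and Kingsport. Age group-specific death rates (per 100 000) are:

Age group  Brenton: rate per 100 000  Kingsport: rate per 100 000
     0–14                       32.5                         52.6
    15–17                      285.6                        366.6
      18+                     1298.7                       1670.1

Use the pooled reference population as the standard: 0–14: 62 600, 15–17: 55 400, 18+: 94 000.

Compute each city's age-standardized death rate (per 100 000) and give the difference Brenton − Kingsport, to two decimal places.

-191.78

Standard total = 212 000; weights = 0.2953, 0.2613, 0.4434.
Brenton: 0.2953×32.5 + 0.2613×285.6 + 0.4434×1298.7 = 660.0686 per 100 000.
Kingsport: 0.2953×52.6 + 0.2613×366.6 + 0.4434×1670.1 = 851.8481 per 100 000.
Difference = 660.0686 − 851.8481 = -191.7795.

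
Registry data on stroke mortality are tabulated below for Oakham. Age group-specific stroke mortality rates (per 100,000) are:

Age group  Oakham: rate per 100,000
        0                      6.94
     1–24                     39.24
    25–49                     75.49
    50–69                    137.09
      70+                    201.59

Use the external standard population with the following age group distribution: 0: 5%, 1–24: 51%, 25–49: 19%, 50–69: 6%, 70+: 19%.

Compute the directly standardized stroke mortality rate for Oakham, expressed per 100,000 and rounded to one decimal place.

Standard weights: 0.05, 0.51, 0.19, 0.06, 0.19.
Standardized rate: 0.0500×6.94 + 0.5100×39.24 + 0.1900×75.49 + 0.0600×137.09 + 0.1900×201.59 = 81.2300 per 100,000.

81.2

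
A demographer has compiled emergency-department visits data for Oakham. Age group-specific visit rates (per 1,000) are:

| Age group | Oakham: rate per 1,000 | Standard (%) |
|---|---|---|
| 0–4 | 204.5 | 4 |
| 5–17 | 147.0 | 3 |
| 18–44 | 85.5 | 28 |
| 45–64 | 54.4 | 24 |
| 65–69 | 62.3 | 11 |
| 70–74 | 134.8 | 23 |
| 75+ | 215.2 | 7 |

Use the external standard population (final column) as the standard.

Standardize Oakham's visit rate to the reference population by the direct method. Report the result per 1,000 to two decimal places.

Standard weights: 0.04, 0.03, 0.28, 0.24, 0.11, 0.23, 0.07.
Standardized rate: 0.0400×204.5 + 0.0300×147.0 + 0.2800×85.5 + 0.2400×54.4 + 0.1100×62.3 + 0.2300×134.8 + 0.0700×215.2 = 102.5070 per 1,000.

102.51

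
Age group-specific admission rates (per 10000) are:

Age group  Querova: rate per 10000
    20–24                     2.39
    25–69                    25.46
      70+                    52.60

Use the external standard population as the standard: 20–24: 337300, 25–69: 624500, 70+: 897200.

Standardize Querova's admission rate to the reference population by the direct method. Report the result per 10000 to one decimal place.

Standard total = 1859000; weights = 0.1814, 0.3359, 0.4826.
Standardized rate: 0.1814×2.39 + 0.3359×25.46 + 0.4826×52.60 = 34.3726 per 10000.

34.4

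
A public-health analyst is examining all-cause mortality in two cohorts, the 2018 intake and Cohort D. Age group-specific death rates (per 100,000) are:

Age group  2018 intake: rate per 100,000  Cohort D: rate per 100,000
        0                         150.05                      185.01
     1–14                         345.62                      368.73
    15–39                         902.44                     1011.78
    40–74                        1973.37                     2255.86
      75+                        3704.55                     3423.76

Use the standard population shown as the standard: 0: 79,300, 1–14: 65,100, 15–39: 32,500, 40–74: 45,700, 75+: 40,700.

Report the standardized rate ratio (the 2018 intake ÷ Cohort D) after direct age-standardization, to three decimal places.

Standard total = 263,300; weights = 0.3012, 0.2472, 0.1234, 0.1736, 0.1546.
The 2018 intake: 0.3012×150.05 + 0.2472×345.62 + 0.1234×902.44 + 0.1736×1973.37 + 0.1546×3704.55 = 1157.1831 per 100,000.
Cohort D: 0.3012×185.01 + 0.2472×368.73 + 0.1234×1011.78 + 0.1736×2255.86 + 0.1546×3423.76 = 1192.5496 per 100,000.
Ratio = 1157.1831 ÷ 1192.5496 = 0.97034.

0.970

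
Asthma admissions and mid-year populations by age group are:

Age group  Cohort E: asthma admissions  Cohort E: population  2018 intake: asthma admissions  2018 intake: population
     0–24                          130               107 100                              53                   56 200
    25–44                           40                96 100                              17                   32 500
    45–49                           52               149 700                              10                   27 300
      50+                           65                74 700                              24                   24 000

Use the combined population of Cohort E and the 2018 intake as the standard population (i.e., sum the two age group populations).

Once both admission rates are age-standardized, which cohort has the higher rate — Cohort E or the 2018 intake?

Age-specific rates per 10 000 for Cohort E: 12.14, 4.16, 3.47, 8.70.
For the 2018 intake: 9.43, 5.23, 3.66, 10.00.
Combined standard total = 567 600; weights = 0.2877, 0.2266, 0.3118, 0.1739.
Cohort E: 0.2877×12.14 + 0.2266×4.16 + 0.3118×3.47 + 0.1739×8.70 = 7.0315 per 10 000.
The 2018 intake: 0.2877×9.43 + 0.2266×5.23 + 0.3118×3.66 + 0.1739×10.00 = 6.7795 per 10 000.
The crude rates (6.71 vs 7.43) would put the 2018 intake higher, but that reflects its age composition; once standardized to a common age structure, Cohort E has the higher underlying rate.

Cohort E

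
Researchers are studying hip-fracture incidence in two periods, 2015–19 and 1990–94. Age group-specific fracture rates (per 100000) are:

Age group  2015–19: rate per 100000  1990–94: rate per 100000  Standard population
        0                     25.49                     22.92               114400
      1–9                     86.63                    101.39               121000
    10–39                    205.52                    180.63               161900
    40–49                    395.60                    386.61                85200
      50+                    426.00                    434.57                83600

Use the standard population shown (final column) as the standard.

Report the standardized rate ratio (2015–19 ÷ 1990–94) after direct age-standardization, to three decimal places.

Standard total = 566100; weights = 0.2021, 0.2137, 0.2860, 0.1505, 0.1477.
2015–19: 0.2021×25.49 + 0.2137×86.63 + 0.2860×205.52 + 0.1505×395.60 + 0.1477×426.00 = 204.8944 per 100000.
1990–94: 0.2021×22.92 + 0.2137×101.39 + 0.2860×180.63 + 0.1505×386.61 + 0.1477×434.57 = 200.3241 per 100000.
Ratio = 204.8944 ÷ 200.3241 = 1.02281.

1.023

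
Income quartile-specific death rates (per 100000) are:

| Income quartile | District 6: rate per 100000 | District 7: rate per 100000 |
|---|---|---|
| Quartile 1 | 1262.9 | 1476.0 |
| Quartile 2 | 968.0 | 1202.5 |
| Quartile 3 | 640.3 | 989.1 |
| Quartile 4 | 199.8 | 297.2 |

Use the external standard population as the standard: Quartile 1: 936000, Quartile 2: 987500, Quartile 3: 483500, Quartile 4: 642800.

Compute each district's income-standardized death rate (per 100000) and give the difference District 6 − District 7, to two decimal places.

-217.16

Standard total = 3049800; weights = 0.3069, 0.3238, 0.1585, 0.2108.
District 6: 0.3069×1262.9 + 0.3238×968.0 + 0.1585×640.3 + 0.2108×199.8 = 844.6426 per 100000.
District 7: 0.3069×1476.0 + 0.3238×1202.5 + 0.1585×989.1 + 0.2108×297.2 = 1061.7991 per 100000.
Difference = 844.6426 − 1061.7991 = -217.1565.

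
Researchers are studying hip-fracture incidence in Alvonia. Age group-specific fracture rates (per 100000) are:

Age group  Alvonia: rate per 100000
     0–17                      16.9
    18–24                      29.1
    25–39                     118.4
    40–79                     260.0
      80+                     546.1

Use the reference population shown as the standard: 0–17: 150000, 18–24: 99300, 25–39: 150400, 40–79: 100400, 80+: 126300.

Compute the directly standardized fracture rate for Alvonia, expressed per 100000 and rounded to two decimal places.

188.87

Standard total = 626400; weights = 0.2395, 0.1585, 0.2401, 0.1603, 0.2016.
Standardized rate: 0.2395×16.9 + 0.1585×29.1 + 0.2401×118.4 + 0.1603×260.0 + 0.2016×546.1 = 188.8704 per 100000.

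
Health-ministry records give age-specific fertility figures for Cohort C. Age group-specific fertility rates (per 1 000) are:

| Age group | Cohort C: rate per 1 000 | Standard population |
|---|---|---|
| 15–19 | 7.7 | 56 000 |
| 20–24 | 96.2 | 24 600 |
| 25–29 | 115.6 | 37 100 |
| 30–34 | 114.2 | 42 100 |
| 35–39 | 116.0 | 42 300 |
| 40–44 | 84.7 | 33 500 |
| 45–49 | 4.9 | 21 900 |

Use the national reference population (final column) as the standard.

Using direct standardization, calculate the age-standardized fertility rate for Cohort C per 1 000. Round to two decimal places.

76.68

Standard total = 257 500; weights = 0.2175, 0.0955, 0.1441, 0.1635, 0.1643, 0.1301, 0.0850.
Standardized rate: 0.2175×7.7 + 0.0955×96.2 + 0.1441×115.6 + 0.1635×114.2 + 0.1643×116.0 + 0.1301×84.7 + 0.0850×4.9 = 76.6830 per 1 000.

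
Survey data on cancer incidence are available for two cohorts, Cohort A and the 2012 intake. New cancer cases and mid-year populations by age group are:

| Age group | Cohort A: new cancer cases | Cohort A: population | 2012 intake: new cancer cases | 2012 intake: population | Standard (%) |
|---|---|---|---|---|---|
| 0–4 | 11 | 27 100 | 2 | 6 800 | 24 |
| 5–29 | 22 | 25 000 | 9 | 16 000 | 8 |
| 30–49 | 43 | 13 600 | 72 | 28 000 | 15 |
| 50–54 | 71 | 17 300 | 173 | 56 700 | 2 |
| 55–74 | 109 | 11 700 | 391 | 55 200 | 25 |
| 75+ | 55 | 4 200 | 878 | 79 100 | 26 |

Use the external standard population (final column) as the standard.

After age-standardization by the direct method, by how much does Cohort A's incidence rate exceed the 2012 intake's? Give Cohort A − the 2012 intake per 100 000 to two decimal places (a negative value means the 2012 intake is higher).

Age-specific rates per 100 000 for Cohort A: 40.59, 88.00, 316.18, 410.40, 931.62, 1309.52.
For the 2012 intake: 29.41, 56.25, 257.14, 305.11, 708.33, 1109.99.
Standard weights: 0.24, 0.08, 0.15, 0.02, 0.25, 0.26.
Cohort A: 0.2400×40.59 + 0.0800×88.00 + 0.1500×316.18 + 0.0200×410.40 + 0.2500×931.62 + 0.2600×1309.52 = 645.7984 per 100 000.
The 2012 intake: 0.2400×29.41 + 0.0800×56.25 + 0.1500×257.14 + 0.0200×305.11 + 0.2500×708.33 + 0.2600×1109.99 = 521.9126 per 100 000.
Difference = 645.7984 − 521.9126 = 123.8858.

123.89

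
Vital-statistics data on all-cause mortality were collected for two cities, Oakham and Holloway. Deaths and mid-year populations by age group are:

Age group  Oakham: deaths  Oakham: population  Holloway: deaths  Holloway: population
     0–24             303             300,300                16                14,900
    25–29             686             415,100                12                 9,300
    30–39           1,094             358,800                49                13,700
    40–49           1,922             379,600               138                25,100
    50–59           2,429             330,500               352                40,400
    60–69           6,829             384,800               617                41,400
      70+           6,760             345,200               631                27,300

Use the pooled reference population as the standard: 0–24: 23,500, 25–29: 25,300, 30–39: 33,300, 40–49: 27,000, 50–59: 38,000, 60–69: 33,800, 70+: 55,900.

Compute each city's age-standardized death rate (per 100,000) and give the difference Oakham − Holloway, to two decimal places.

-73.79

Age-specific rates per 100,000 for Oakham: 100.90, 165.26, 304.91, 506.32, 734.95, 1774.69, 1958.29.
For Holloway: 107.38, 129.03, 357.66, 549.80, 871.29, 1490.34, 2311.36.
Standard total = 236,800; weights = 0.0992, 0.1068, 0.1406, 0.1140, 0.1605, 0.1427, 0.2361.
Oakham: 0.0992×100.90 + 0.1068×165.26 + 0.1406×304.91 + 0.1140×506.32 + 0.1605×734.95 + 0.1427×1774.69 + 0.2361×1958.29 = 961.8111 per 100,000.
Holloway: 0.0992×107.38 + 0.1068×129.03 + 0.1406×357.66 + 0.1140×549.80 + 0.1605×871.29 + 0.1427×1490.34 + 0.2361×2311.36 = 1035.5994 per 100,000.
Difference = 961.8111 − 1035.5994 = -73.7883.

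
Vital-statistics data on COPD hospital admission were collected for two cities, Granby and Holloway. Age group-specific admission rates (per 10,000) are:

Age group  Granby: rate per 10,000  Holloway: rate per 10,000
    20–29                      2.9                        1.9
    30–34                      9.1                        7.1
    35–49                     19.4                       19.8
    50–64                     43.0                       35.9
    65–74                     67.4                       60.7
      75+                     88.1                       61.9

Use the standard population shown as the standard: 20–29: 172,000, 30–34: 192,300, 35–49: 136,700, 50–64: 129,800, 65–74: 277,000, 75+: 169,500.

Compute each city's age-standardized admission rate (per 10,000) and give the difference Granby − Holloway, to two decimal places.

7.17

Standard total = 1,077,300; weights = 0.1597, 0.1785, 0.1269, 0.1205, 0.2571, 0.1573.
Granby: 0.1597×2.9 + 0.1785×9.1 + 0.1269×19.4 + 0.1205×43.0 + 0.2571×67.4 + 0.1573×88.1 = 40.9216 per 10,000.
Holloway: 0.1597×1.9 + 0.1785×7.1 + 0.1269×19.8 + 0.1205×35.9 + 0.2571×60.7 + 0.1573×61.9 = 33.7553 per 10,000.
Difference = 40.9216 − 33.7553 = 7.1663.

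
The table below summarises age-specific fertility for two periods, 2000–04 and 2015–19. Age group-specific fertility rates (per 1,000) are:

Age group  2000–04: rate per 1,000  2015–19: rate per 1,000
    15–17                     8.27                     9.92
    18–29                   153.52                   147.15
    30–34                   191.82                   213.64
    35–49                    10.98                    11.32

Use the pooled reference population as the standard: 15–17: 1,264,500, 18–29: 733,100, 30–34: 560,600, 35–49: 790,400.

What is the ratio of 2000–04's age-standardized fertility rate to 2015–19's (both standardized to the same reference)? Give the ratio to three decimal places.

0.960

Standard total = 3,348,600; weights = 0.3776, 0.2189, 0.1674, 0.2360.
2000–04: 0.3776×8.27 + 0.2189×153.52 + 0.1674×191.82 + 0.2360×10.98 = 71.4376 per 1,000.
2015–19: 0.3776×9.92 + 0.2189×147.15 + 0.1674×213.64 + 0.2360×11.32 = 74.3993 per 1,000.
Ratio = 71.4376 ÷ 74.3993 = 0.96019.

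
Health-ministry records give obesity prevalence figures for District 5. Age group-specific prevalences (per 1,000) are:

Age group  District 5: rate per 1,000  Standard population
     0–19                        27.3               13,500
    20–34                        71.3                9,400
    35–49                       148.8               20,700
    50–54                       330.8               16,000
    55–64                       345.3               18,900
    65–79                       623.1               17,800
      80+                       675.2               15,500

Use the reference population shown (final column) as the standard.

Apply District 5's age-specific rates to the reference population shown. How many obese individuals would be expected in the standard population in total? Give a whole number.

Expected obese individuals = Σ (standard pop × age-specific rate ÷ 1,000)
= 13,500×27.3/1,000 + 9,400×71.3/1,000 + 20,700×148.8/1,000 + 16,000×330.8/1,000 + 18,900×345.3/1,000 + 17,800×623.1/1,000 + 15,500×675.2/1,000
= 368.55 + 670.22 + 3080.16 + 5292.80 + 6526.17 + 11091.18 + 10465.60 = 37494.68.

37495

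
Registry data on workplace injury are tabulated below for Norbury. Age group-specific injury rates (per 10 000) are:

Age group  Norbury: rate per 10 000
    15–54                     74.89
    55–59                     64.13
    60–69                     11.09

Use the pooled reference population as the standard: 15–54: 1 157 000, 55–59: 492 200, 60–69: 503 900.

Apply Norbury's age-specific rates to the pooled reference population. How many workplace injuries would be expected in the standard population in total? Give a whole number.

Expected workplace injuries = Σ (standard pop × age-specific rate ÷ 10 000)
= 1 157 000×74.89/10 000 + 492 200×64.13/10 000 + 503 900×11.09/10 000
= 8664.77 + 3156.48 + 558.83 = 12380.08.

12380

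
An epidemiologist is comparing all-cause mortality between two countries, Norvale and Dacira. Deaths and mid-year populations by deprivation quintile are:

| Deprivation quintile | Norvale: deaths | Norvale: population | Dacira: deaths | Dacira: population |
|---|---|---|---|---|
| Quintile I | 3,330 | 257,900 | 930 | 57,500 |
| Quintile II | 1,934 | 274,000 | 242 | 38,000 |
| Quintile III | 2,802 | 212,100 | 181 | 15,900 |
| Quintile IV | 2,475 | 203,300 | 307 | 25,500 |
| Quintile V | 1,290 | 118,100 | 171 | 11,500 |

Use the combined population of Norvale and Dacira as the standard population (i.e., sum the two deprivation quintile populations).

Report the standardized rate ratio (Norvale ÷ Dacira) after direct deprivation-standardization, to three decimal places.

0.939

Deprivation-specific rates per 1,000 for Norvale: 12.912, 7.058, 13.211, 12.174, 10.923.
For Dacira: 16.174, 6.368, 11.384, 12.039, 14.870.
Combined standard total = 1,213,800; weights = 0.2598, 0.2570, 0.1878, 0.1885, 0.1068.
Norvale: 0.2598×12.912 + 0.2570×7.058 + 0.1878×13.211 + 0.1885×12.174 + 0.1068×10.923 = 11.1120 per 1,000.
Dacira: 0.2598×16.174 + 0.2570×6.368 + 0.1878×11.384 + 0.1885×12.039 + 0.1068×14.870 = 11.8350 per 1,000.
Ratio = 11.1120 ÷ 11.8350 = 0.93891.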